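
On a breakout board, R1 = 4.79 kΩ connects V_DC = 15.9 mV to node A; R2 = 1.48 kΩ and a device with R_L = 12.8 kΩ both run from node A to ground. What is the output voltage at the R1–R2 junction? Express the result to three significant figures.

R2 ‖ R_L = (1.48 × 12.8)/(1.48 + 12.8) = 1.327 kΩ.
Now apply the divider: V_out = 15.9 × 0.2169 = 3.448 mV.
(Unloaded it would be 3.75 mV; the load pulls it down.)

V_out ≈ 3.45 mV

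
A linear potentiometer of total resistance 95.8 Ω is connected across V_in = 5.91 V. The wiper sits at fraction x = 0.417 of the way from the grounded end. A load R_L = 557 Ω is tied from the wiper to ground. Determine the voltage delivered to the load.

V_out ≈ 2.37 V

The pot divides into 55.85 Ω above the wiper and 39.95 Ω below.
(x·R_p) ‖ R_L = 37.28 Ω.
Then V_out = V_in · 37.28/(55.85 + 37.28) = 2.366 V.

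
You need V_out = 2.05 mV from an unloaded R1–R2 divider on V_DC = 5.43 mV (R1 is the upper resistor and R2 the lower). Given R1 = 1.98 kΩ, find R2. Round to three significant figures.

The divider ratio is R2/(R1+R2) = 2.05/5.43 = 0.3775.
Rearranging, R2 = R1·k/(1−k) = 1.98 × 0.6065 = 1.201 kΩ.

R2 ≈ 1.20 kΩ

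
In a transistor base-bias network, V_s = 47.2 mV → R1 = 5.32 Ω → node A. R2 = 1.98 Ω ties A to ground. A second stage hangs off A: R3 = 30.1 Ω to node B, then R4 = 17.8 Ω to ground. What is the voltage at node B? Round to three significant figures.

V_B ≈ 4.62 mV

Looking into the second stage from A: R3 + R4 = 47.90 Ω appears in parallel with R2.
Effective lower resistance at A: R2 ‖ 47.90 = 1.901 Ω.
First divider: V_A = V_s · 1.901/(5.32 + 1.901) = 12.43 mV.
V_B = V_A × 0.3716 = 4.618 mV.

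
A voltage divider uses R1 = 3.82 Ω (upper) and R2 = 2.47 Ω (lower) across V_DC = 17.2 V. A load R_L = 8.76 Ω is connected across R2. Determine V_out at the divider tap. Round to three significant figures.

R2 ‖ R_L = (2.47 × 8.76)/(2.47 + 8.76) = 1.927 Ω.
Voltage divider with the loaded lower leg: V_out = 17.2 × 1.927/(3.82 + 1.927) = 17.2 × 0.3353 = 5.767 V.
(Unloaded it would be 6.75 V; the load pulls it down.)

V_out ≈ 5.77 V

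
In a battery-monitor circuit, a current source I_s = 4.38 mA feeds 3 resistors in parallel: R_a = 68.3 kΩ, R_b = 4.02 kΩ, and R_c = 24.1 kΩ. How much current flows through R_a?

I ≈ 0.210 mA

Conductances: ΣG = 1/68.3 + 1/4.02 + 1/24.1 = 0.3049 (1/kΩ).
Current divider: I(R_a) = I_s · G_k/ΣG = 4.38 × (0.01464/0.3049) = 4.38 × 0.04802 = 0.2103 mA.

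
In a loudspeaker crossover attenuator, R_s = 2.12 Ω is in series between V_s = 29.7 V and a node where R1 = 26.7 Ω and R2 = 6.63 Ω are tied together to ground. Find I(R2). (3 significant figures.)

Equivalent of the parallel group: R_p = 5.311 Ω.
V_A by voltage divider: V_A = 29.7 × 5.311/(2.12 + 5.311) = 21.23 V.
I(R2) = V_A / R2 = 21.23/6.63 = 3.202 A.
(Equivalently: I_total = 3.997 A, then current-divider fraction G_k/ΣG = 0.8011.)

I ≈ 3.20 A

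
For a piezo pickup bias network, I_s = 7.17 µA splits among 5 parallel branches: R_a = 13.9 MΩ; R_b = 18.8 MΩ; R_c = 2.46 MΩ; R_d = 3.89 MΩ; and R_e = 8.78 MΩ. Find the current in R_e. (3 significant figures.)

I ≈ 0.905 µA

ΣG = 1/13.9 + 1/18.8 + 1/2.46 + 1/3.89 + 1/8.78 = 0.9026.
Current divider: I(R_e) = I_s · G_k/ΣG = 7.17 × (0.1139/0.9026) = 7.17 × 0.1262 = 0.9047 µA.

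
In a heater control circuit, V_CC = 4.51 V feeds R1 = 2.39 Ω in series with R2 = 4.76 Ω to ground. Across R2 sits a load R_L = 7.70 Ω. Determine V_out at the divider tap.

R2 ‖ R_L = (4.76 × 7.70)/(4.76 + 7.70) = 2.942 Ω.
Then V_out = V_CC · R2'/(R1 + R2') = 4.51 × 2.942/5.332 = 2.488 V.
(Unloaded it would be 3.00 V; the load pulls it down.)

V_out ≈ 2.49 V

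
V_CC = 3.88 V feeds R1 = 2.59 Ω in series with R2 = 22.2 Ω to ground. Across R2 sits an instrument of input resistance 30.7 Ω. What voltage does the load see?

R2 ‖ R_L = (22.2 × 30.7)/(22.2 + 30.7) = 12.88 Ω.
Now apply the divider: V_out = 3.88 × 0.8326 = 3.231 V.
(Unloaded it would be 3.47 V; the load pulls it down.)

V_out ≈ 3.23 V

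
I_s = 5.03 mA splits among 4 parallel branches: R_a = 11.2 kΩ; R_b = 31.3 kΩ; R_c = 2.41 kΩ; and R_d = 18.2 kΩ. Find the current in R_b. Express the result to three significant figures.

Conductances: ΣG = 1/11.2 + 1/31.3 + 1/2.41 + 1/18.2 = 0.5911 (1/kΩ).
R_b takes the fraction G_k/ΣG = 0.03195/0.5911 = 0.05405, so I = 5.03 × 0.05405 = 0.2719 mA.

I ≈ 0.272 mA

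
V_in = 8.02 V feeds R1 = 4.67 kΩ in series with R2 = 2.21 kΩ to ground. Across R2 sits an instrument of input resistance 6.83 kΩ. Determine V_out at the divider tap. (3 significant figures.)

The load sits in parallel with R2, giving an effective lower resistance R2' = R2·R_L/(R2+R_L) = 1.670 kΩ.
Then V_out = V_in · R2'/(R1 + R2') = 8.02 × 1.670/6.340 = 2.112 V.
(Unloaded it would be 2.58 V; the load pulls it down.)

V_out ≈ 2.11 V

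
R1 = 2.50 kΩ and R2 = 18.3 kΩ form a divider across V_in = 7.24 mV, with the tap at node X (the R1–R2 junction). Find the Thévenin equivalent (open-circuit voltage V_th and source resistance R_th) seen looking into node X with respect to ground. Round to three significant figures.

Open-circuit (no load on X): V_th = V_in · R2/(R1 + R2) = 7.24 × 18.3/(2.500 + 18.3) = 6.370 mV.
Zeroing V_in shorts the top of R1 to ground, so R_th = R1 ‖ R2 = 2.200 kΩ.

V_th ≈ 6.37 mV, R_th ≈ 2.20 kΩ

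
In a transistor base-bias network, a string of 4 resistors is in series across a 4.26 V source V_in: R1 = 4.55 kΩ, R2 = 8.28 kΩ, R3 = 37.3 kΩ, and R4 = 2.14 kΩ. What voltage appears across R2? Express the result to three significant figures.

V ≈ 0.675 V

ΣR = 4.55 + 8.28 + 37.3 + 2.14 = 52.27 kΩ.
Voltage divider: V = V_in · (8.280 / 52.27) = 4.26 × 0.1584 = 0.6748 V.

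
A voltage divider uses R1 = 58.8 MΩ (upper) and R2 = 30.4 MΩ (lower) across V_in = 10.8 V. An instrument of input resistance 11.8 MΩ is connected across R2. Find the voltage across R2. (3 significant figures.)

First combine the lower leg with the load: R2 ‖ R_L = 8.500 MΩ.
Then V_out = V_in · R2'/(R1 + R2') = 10.8 × 8.500/67.30 = 1.364 V.

V_out ≈ 1.36 V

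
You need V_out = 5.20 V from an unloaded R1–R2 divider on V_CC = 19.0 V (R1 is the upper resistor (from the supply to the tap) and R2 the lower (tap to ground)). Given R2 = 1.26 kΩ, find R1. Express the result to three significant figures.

R1 ≈ 3.34 kΩ

V_out/V_CC = R2/(R1+R2) = 0.2737.
R1 = R2·(1/k − 1) = 1.26 × 2.654 = 3.344 kΩ.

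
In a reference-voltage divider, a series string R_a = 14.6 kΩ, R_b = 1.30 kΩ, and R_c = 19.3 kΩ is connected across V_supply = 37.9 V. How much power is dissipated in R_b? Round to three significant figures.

P ≈ 1.51 mW

ΣR = 35.20 kΩ → I = 37.9/35.20 = 1.077 mA.
V(R_b) = I·R = 1.400 V; P = V·I = 1.400 × 1.077 = 1.507 mW.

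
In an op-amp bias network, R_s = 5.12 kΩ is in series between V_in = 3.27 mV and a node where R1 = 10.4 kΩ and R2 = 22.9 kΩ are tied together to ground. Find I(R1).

Equivalent of the parallel group: R_p = 7.152 kΩ.
V_A by voltage divider: V_A = 3.27 × 7.152/(5.12 + 7.152) = 1.906 mV.
Branch current I = V_A/R1 = 1.906/10.4 = 0.1832 µA.

I ≈ 0.183 µA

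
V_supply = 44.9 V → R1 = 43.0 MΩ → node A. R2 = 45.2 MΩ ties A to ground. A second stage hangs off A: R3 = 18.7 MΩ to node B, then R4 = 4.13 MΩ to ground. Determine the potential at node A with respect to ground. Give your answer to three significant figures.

The second stage (R3 + R4 = 22.83 MΩ) loads node A in parallel with R2.
Effective lower resistance at A: R2 ‖ 22.83 = 15.17 MΩ.
So V_A = 44.9 × 0.2608 = 11.71 V.

V_A ≈ 11.7 V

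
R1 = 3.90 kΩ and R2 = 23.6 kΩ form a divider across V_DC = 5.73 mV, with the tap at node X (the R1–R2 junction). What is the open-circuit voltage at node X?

V_th ≈ 4.92 mV

Open-circuit (no load on X): V_th = V_DC · R2/(R1 + R2) = 5.73 × 23.6/(3.900 + 23.6) = 4.917 mV.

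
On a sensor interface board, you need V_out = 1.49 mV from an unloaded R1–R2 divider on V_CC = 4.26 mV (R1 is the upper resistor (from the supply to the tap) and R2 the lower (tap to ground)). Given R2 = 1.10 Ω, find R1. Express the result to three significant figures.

Required fraction k = V_out/V_CC = 0.3498.
Rearranging, R1 = R2·(1−k)/k = 1.10 × 1.859 = 2.045 Ω.

R1 ≈ 2.04 Ω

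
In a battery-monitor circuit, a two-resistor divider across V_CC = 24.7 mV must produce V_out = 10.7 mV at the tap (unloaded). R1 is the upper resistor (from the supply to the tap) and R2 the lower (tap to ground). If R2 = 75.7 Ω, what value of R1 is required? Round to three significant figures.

Required fraction k = V_out/V_CC = 0.4332.
R1 = R2·(1/k − 1) = 75.7 × 1.308 = 99.05 Ω.

R1 ≈ 99.0 Ω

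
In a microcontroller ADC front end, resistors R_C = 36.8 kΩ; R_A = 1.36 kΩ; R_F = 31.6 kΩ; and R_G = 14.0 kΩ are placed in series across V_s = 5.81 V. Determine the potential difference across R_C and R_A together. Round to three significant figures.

Total series resistance ΣR = 36.8 + 1.36 + 31.6 + 14.0 = 83.76 kΩ.
R_{R_C..R_A} = 36.8 + 1.36 = 38.16 kΩ.
V = V_s · R/ΣR = 5.81 × 0.4556 = 2.647 V.

V ≈ 2.65 V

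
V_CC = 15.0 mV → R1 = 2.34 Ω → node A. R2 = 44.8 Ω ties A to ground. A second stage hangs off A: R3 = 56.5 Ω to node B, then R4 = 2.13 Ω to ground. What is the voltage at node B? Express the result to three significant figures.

Node A sees R2 in parallel with the series input of stage 2, R3 + R4 = 58.63 Ω.
Effective lower resistance at A: R2 ‖ 58.63 = 25.40 Ω.
V_A = 15.0 × 25.40/(2.34 + 25.40) = 13.73 mV.
Then the unloaded second divider: V_B = V_A × R4/(R3+R4) = 13.73 × 0.03633 = 0.4990 mV.

V_B ≈ 0.499 mV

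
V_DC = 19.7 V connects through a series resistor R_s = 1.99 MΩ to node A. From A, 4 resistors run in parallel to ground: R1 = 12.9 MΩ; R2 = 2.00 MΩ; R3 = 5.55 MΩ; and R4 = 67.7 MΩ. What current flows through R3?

Combine the parallel branches: R_p = (1/12.9 + 1/2.00 + 1/5.55 + 1/67.7)⁻¹ = 1.295 MΩ.
V_A by voltage divider: V_A = 19.7 × 1.295/(1.99 + 1.295) = 7.764 V.
Branch current I = V_A/R3 = 7.764/5.55 = 1.399 µA.

I ≈ 1.40 µA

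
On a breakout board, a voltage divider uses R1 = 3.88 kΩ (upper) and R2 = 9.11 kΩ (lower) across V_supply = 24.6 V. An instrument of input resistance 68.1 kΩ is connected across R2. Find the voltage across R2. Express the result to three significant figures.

First combine the lower leg with the load: R2 ‖ R_L = 8.035 kΩ.
Then V_out = V_supply · R2'/(R1 + R2') = 24.6 × 8.035/11.92 = 16.59 V.

V_out ≈ 16.6 V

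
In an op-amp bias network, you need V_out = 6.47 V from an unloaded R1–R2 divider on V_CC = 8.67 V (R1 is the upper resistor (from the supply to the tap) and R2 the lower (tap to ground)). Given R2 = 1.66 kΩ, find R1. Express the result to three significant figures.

V_out/V_CC = R2/(R1+R2) = 0.7463.
R1 = R2·(1/k − 1) = 1.66 × 0.3400 = 0.5645 kΩ.

R1 ≈ 0.564 kΩ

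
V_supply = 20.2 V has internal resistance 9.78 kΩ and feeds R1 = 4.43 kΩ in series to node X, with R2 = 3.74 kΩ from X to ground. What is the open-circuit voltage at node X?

R1' = 9.78 + 4.43 = 14.21 kΩ (source resistance + R1).
Open-circuit (no load on X): V_th = V_supply · R2/(R1' + R2) = 20.2 × 3.74/(14.21 + 3.74) = 4.209 V.

V_th ≈ 4.21 V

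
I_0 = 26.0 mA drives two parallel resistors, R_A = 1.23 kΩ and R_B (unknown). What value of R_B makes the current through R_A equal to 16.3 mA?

R_B ≈ 2.07 kΩ

Two-branch current divider: I_A = I_0 · R_B/(R_A + R_B).
16.3/26.0 = R_B/(R_A + R_B) → R_B = R_A · (0.6269)/(1 − 0.6269) = 1.23 × 1.680 = 2.067 kΩ.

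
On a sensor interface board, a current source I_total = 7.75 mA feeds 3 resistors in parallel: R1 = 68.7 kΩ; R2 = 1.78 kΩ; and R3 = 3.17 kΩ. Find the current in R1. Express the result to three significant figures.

I ≈ 0.126 mA

Total conductance ΣG = 1/68.7 + 1/1.78 + 1/3.17 = 0.8918 (units of 1/kΩ).
Current divider: I(R1) = I_total · G_k/ΣG = 7.75 × (0.01456/0.8918) = 7.75 × 0.01632 = 0.1265 mA.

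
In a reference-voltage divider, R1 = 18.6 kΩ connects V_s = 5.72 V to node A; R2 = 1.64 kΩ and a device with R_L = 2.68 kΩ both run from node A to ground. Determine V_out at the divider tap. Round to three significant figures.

V_out ≈ 0.297 V

R2 ‖ R_L = (1.64 × 2.68)/(1.64 + 2.68) = 1.017 kΩ.
Voltage divider with the loaded lower leg: V_out = 5.72 × 1.017/(18.6 + 1.017) = 5.72 × 0.05186 = 0.2967 V.
(Unloaded it would be 0.463 V; the load pulls it down.)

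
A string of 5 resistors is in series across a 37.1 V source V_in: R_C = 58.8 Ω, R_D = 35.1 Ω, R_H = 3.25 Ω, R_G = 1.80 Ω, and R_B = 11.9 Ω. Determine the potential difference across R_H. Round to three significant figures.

Series total: ΣR = 58.8 + 35.1 + 3.25 + 1.80 + 11.9 = 110.8 Ω.
By the voltage-divider rule, V = 37.1 × 3.250/110.8 = 1.088 V.

V ≈ 1.09 V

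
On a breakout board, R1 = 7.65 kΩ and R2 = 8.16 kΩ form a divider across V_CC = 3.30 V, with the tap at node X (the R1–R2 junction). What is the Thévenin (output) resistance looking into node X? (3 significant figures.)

With V_CC suppressed (replaced by a short), R_th = R1 ‖ R2 = (7.650 × 8.16)/(7.650 + 8.16) = 3.948 kΩ.

R_th ≈ 3.95 kΩ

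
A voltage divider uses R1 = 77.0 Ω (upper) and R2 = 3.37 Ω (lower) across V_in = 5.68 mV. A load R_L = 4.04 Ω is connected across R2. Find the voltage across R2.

V_out ≈ 0.132 mV

First combine the lower leg with the load: R2 ‖ R_L = 1.837 Ω.
Voltage divider with the loaded lower leg: V_out = 5.68 × 1.837/(77.0 + 1.837) = 5.68 × 0.02331 = 0.1324 mV.
(Unloaded it would be 0.238 mV; the load pulls it down.)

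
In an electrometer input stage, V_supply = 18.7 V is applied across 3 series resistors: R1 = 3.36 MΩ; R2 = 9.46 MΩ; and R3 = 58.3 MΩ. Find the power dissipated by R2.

ΣR = 71.12 MΩ → I = 18.7/71.12 = 0.2629 µA.
V(R2) = I·R = 2.487 V; P = V·I = 2.487 × 0.2629 = 0.6540 µW.

P ≈ 0.654 µW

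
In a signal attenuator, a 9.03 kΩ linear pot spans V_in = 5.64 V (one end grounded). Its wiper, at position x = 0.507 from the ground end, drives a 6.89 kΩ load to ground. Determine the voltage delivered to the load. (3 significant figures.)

V_out ≈ 2.15 V

Split the track: R_lower = x·R_p = 4.578 kΩ, R_upper = (1−x)·R_p = 4.452 kΩ.
(x·R_p) ‖ R_L = 2.751 kΩ.
V_out = 5.64 × 2.751/(4.452 + 2.751) = 2.154 V.
(Unloaded: V_out = x·V_in = 2.86 V.)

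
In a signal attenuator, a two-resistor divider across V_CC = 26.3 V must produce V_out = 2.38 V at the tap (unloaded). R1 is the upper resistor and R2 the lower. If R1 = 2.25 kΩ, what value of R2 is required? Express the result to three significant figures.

The divider ratio is R2/(R1+R2) = 2.38/26.3 = 0.09049.
So R2 = R1 · V_out/(V_CC − V_out) = 2.25 × 2.38/(26.3 − 2.38) = 2.25 × 0.09950 = 0.2239 kΩ.

R2 ≈ 0.224 kΩ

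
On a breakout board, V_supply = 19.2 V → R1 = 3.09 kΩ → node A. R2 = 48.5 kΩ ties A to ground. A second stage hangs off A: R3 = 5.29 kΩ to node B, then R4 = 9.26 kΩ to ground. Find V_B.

V_B ≈ 9.58 V

Looking into the second stage from A: R3 + R4 = 14.55 kΩ appears in parallel with R2.
Effective lower resistance at A: R2 ‖ 14.55 = 11.19 kΩ.
So V_A = 19.2 × 0.7836 = 15.05 V.
Stage 2 is unloaded, so V_B = V_A · R4/(R3+R4) = 15.05 × 9.26/14.55 = 9.576 V.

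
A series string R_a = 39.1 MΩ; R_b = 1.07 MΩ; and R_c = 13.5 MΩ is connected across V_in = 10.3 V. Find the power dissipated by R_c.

P ≈ 0.497 µW

ΣR = 53.67 MΩ → I = 10.3/53.67 = 0.1919 µA.
P = I²R = 0.03683 × 13.5 = 0.4972 µW.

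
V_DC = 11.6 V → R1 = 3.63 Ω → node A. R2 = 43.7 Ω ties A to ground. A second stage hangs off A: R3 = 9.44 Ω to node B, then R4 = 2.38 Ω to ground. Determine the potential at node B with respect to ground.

Looking into the second stage from A: R3 + R4 = 11.82 Ω appears in parallel with R2.
R2 ‖ (R3+R4) = 9.304 Ω.
So V_A = 11.6 × 0.7193 = 8.344 V.
Then the unloaded second divider: V_B = V_A × R4/(R3+R4) = 8.344 × 0.2014 = 1.680 V.

V_B ≈ 1.68 V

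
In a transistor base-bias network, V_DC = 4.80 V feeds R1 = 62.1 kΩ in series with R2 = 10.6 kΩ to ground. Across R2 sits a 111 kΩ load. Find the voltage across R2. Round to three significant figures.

R2 ‖ R_L = (10.6 × 111)/(10.6 + 111) = 9.676 kΩ.
Now apply the divider: V_out = 4.80 × 0.1348 = 0.6471 V.

V_out ≈ 0.647 V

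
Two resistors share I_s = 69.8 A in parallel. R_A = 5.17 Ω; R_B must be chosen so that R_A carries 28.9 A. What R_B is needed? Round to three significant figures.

R_B ≈ 3.65 Ω

In a two-way split, I_A/I_s = R_B/(R_A + R_B).
With f = 0.4140, R_B = R_A · f/(1−f) = 5.17 × 0.7066 = 3.653 Ω.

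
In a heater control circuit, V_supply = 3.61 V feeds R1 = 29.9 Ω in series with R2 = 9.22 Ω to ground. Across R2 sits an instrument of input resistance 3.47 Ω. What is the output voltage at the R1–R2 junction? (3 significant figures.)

The load sits in parallel with R2, giving an effective lower resistance R2' = R2·R_L/(R2+R_L) = 2.521 Ω.
Then V_out = V_supply · R2'/(R1 + R2') = 3.61 × 2.521/32.42 = 0.2807 V.
(Unloaded it would be 0.851 V; the load pulls it down.)

V_out ≈ 0.281 V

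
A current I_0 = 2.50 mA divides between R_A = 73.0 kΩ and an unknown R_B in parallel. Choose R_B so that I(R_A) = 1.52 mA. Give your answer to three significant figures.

R_B ≈ 113 kΩ

The fraction through R_A equals R_B/(R_A+R_B).
1.52/2.50 = R_B/(R_A + R_B) → R_B = R_A · (0.6080)/(1 − 0.6080) = 73.0 × 1.551 = 113.2 kΩ.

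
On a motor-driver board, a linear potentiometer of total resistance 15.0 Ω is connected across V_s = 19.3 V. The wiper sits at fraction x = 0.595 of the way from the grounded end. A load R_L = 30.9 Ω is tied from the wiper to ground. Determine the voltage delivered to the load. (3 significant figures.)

Lower segment x·R_p = 8.925 Ω; upper segment (1−x)·R_p = 6.075 Ω.
(x·R_p) ‖ R_L = 6.925 Ω.
V_out = 19.3 × 6.925/(6.075 + 6.925) = 10.28 V.

V_out ≈ 10.3 V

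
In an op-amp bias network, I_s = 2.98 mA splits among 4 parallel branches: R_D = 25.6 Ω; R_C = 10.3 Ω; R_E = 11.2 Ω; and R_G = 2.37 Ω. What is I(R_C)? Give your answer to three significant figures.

I ≈ 0.447 mA

Conductances: ΣG = 1/25.6 + 1/10.3 + 1/11.2 + 1/2.37 = 0.6474 (1/Ω).
R_C takes the fraction G_k/ΣG = 0.09709/0.6474 = 0.1500, so I = 2.98 × 0.1500 = 0.4469 mA.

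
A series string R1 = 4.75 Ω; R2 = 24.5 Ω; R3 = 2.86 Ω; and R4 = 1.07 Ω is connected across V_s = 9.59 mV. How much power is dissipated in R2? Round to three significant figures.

The common current is I = 9.59/33.18 = 0.2890 mA.
V(R2) = I·R = 7.081 mV; P = V·I = 7.081 × 0.2890 = 2.047 µW.

P ≈ 2.05 µW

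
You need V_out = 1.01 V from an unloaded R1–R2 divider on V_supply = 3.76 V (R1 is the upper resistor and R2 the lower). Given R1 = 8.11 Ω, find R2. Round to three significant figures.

The divider ratio is R2/(R1+R2) = 1.01/3.76 = 0.2686.
R2 = R1 · 0.2686/(1 − 0.2686) = 2.979 Ω.

R2 ≈ 2.98 Ω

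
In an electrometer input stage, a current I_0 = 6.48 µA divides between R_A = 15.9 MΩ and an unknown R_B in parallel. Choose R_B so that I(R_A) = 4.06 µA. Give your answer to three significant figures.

R_B ≈ 26.7 MΩ

In a two-way split, I_A/I_0 = R_B/(R_A + R_B).
4.06/6.48 = R_B/(R_A + R_B) → R_B = R_A · (0.6265)/(1 − 0.6265) = 15.9 × 1.678 = 26.68 MΩ.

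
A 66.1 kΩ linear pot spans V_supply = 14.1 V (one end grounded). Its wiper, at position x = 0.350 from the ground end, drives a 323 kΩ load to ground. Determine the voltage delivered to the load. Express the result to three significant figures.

Lower segment x·R_p = 23.13 kΩ; upper segment (1−x)·R_p = 42.96 kΩ.
(x·R_p) ‖ R_L = 21.59 kΩ.
V_out = 14.1 × 21.59/(42.96 + 21.59) = 4.715 V.
(Unloaded: V_out = x·V_supply = 4.93 V.)

V_out ≈ 4.72 V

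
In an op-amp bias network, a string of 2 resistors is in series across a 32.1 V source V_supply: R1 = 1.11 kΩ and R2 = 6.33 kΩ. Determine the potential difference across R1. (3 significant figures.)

Series total: ΣR = 1.11 + 6.33 = 7.440 kΩ.
V = V_supply · R/ΣR = 32.1 × 0.1492 = 4.789 V.

V ≈ 4.79 V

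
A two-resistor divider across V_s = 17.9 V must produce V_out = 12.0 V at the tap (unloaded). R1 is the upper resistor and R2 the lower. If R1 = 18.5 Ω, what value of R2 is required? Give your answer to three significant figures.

The divider ratio is R2/(R1+R2) = 12.0/17.9 = 0.6704.
R2 = R1 · 0.6704/(1 − 0.6704) = 37.63 Ω.

R2 ≈ 37.6 Ω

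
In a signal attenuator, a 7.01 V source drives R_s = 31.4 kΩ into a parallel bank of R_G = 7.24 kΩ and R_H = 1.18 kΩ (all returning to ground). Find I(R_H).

Parallel bank: R_p = 1/(1/7.24 + 1/1.18) = 1.015 kΩ.
V_A = 7.01 × 1.015/32.41 = 0.2194 V.
I(R_H) = V_A / R_H = 0.2194/1.18 = 0.1860 mA.
(Equivalently: I_total = 0.2163 mA, then current-divider fraction G_k/ΣG = 0.8599.)

I ≈ 0.186 mA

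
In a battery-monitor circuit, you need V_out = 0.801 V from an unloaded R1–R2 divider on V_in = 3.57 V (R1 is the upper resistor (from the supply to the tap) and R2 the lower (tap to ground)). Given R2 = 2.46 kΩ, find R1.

R1 ≈ 8.50 kΩ

V_out/V_in = R2/(R1+R2) = 0.2244.
So R1 = R2 · (V_in/V_out − 1) = 2.46 × (3.57/0.801 − 1) = 2.46 × 3.457 = 8.504 kΩ.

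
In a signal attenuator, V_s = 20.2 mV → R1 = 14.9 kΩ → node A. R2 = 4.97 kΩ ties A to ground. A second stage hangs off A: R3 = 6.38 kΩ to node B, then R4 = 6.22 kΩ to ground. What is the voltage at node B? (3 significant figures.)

Node A sees R2 in parallel with the series input of stage 2, R3 + R4 = 12.60 kΩ.
R2 ‖ (R3+R4) = 3.564 kΩ.
First divider: V_A = V_s · 3.564/(14.9 + 3.564) = 3.899 mV.
Then the unloaded second divider: V_B = V_A × R4/(R3+R4) = 3.899 × 0.4937 = 1.925 mV.

V_B ≈ 1.92 mV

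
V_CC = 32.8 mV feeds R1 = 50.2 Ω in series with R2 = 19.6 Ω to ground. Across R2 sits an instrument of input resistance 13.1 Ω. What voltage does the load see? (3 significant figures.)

V_out ≈ 4.44 mV

R2 ‖ R_L = (19.6 × 13.1)/(19.6 + 13.1) = 7.852 Ω.
Now apply the divider: V_out = 32.8 × 0.1353 = 4.436 mV.
(Unloaded it would be 9.21 mV; the load pulls it down.)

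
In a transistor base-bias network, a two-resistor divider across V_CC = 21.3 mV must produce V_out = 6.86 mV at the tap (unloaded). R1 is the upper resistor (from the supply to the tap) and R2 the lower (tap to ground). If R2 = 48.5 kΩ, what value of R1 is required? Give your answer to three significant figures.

Required fraction k = V_out/V_CC = 0.3221.
So R1 = R2 · (V_CC/V_out − 1) = 48.5 × (21.3/6.86 − 1) = 48.5 × 2.105 = 102.1 kΩ.

R1 ≈ 102 kΩ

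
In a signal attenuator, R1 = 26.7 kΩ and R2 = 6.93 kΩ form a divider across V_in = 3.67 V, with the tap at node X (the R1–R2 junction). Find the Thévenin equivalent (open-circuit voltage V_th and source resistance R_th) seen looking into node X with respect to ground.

V_th is the unloaded tap voltage: V_in · R2/(R1+R2) = 3.67 × 0.2061 = 0.7563 V.
Looking into X with the source shorted: R_th = R1·R2/(R1+R2) = 26.70 × 6.93/33.63 = 5.502 kΩ.

V_th ≈ 0.756 V, R_th ≈ 5.50 kΩ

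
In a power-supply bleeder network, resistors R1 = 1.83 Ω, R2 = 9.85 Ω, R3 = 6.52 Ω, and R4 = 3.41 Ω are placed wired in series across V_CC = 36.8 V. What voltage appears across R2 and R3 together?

V ≈ 27.9 V

Total series resistance ΣR = 1.83 + 9.85 + 6.52 + 3.41 = 21.61 Ω.
R_{R2..R3} = 9.85 + 6.52 = 16.37 Ω.
V = V_CC · R/ΣR = 36.8 × 0.7575 = 27.88 V.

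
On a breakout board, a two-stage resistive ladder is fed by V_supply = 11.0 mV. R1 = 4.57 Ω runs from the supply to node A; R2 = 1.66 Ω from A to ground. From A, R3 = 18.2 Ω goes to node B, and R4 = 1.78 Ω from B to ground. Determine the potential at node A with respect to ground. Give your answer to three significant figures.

V_A ≈ 2.76 mV

Node A sees R2 in parallel with the series input of stage 2, R3 + R4 = 19.98 Ω.
Effective lower resistance at A: R2 ‖ 19.98 = 1.533 Ω.
First divider: V_A = V_supply · 1.533/(4.57 + 1.533) = 2.763 mV.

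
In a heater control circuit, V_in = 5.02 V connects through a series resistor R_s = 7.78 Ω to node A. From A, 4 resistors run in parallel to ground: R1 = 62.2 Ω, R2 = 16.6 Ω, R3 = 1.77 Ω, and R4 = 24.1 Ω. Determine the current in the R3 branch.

I ≈ 0.449 A

Equivalent of the parallel group: R_p = 1.465 Ω.
V_A = 5.02 × 1.465/9.245 = 0.7953 V.
I(R3) = V_A / R3 = 0.7953/1.77 = 0.4493 A.
(Check via current divider: I_total = 0.5430 A; share G_k/ΣG = 0.8275 → same result.)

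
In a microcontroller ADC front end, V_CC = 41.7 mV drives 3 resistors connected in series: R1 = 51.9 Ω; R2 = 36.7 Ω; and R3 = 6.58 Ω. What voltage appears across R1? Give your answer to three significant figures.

V ≈ 22.7 mV

Total series resistance ΣR = 51.9 + 36.7 + 6.58 = 95.18 Ω.
Voltage divider: V = V_CC · (51.90 / 95.18) = 41.7 × 0.5453 = 22.74 mV.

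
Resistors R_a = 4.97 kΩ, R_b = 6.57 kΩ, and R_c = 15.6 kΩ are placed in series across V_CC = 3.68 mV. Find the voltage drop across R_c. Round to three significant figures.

V ≈ 2.12 mV

Total series resistance ΣR = 4.97 + 6.57 + 15.6 = 27.14 kΩ.
By the voltage-divider rule, V = 3.68 × 15.60/27.14 = 2.115 mV.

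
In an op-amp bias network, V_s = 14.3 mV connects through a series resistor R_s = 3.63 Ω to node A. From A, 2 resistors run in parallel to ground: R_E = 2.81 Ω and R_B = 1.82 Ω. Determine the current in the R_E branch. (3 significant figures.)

Equivalent of the parallel group: R_p = 1.105 Ω.
V_A by voltage divider: V_A = 14.3 × 1.105/(3.63 + 1.105) = 3.336 mV.
Branch current I = V_A/R_E = 3.336/2.81 = 1.187 mA.

I ≈ 1.19 mA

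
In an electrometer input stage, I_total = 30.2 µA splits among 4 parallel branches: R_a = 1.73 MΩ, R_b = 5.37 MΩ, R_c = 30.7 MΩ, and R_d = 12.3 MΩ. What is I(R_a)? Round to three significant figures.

Total conductance ΣG = 1/1.73 + 1/5.37 + 1/30.7 + 1/12.3 = 0.8781 (units of 1/MΩ).
Current divider: I(R_a) = I_total · G_k/ΣG = 30.2 × (0.5780/0.8781) = 30.2 × 0.6583 = 19.88 µA.

I ≈ 19.9 µA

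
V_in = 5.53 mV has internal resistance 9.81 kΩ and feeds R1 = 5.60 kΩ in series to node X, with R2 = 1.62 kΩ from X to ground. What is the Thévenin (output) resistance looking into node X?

R1' = 9.81 + 5.60 = 15.41 kΩ (source resistance + R1).
Looking into X with the source shorted: R_th = R1'·R2/(R1'+R2) = 15.41 × 1.62/17.03 = 1.466 kΩ.

R_th ≈ 1.47 kΩ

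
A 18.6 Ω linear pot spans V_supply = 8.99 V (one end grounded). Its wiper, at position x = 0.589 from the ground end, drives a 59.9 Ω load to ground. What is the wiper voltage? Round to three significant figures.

V_out ≈ 4.92 V

Split the track: R_lower = x·R_p = 10.96 Ω, R_upper = (1−x)·R_p = 7.645 Ω.
(x·R_p) ‖ R_L = 9.262 Ω.
V_out = 8.99 × 9.262/(7.645 + 9.262) = 4.925 V.
(Unloaded: V_out = x·V_supply = 5.30 V.)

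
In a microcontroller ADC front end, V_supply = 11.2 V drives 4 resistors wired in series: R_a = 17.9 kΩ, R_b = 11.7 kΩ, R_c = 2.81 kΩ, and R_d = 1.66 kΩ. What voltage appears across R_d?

Series total: ΣR = 17.9 + 11.7 + 2.81 + 1.66 = 34.07 kΩ.
V = V_supply · R/ΣR = 11.2 × 0.04872 = 0.5457 V.

V ≈ 0.546 V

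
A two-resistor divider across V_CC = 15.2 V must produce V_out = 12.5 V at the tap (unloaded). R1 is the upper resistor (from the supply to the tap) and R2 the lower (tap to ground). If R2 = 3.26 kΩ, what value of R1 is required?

Required fraction k = V_out/V_CC = 0.8224.
Rearranging, R1 = R2·(1−k)/k = 3.26 × 0.2160 = 0.7042 kΩ.

R1 ≈ 0.704 kΩ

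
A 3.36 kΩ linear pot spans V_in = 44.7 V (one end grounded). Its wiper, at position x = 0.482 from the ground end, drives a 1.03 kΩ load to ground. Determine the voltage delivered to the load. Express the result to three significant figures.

V_out ≈ 11.9 V

The pot divides into 1.740 kΩ above the wiper and 1.620 kΩ below.
Lower segment in parallel with the load: 1.620 ‖ 1.03 = 0.6296 kΩ.
Loaded-divider output: V_out = 44.7 × 0.2656 = 11.87 V.
(Unloaded: V_out = x·V_in = 21.5 V.)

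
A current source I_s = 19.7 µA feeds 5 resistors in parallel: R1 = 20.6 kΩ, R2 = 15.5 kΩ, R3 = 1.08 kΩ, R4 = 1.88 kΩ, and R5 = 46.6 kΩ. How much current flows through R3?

I ≈ 11.5 µA

Conductances: ΣG = 1/20.6 + 1/15.5 + 1/1.08 + 1/1.88 + 1/46.6 = 1.592 (1/kΩ).
Current divider: I(R3) = I_s · G_k/ΣG = 19.7 × (0.9259/1.592) = 19.7 × 0.5815 = 11.46 µA.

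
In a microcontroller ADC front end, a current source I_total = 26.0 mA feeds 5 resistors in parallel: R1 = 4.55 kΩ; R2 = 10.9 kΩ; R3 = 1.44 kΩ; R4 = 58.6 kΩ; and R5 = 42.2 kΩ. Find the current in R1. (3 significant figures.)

ΣG = 1/4.55 + 1/10.9 + 1/1.44 + 1/58.6 + 1/42.2 = 1.047.
By the current-divider rule, I = I_total · G_k/ΣG = 26.0 × 0.2100 = 5.459 mA.

I ≈ 5.46 mA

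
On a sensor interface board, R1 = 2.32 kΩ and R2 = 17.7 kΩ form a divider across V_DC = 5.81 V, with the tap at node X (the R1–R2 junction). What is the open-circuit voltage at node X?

V_th is the unloaded tap voltage: V_DC · R2/(R1+R2) = 5.81 × 0.8841 = 5.137 V.

V_th ≈ 5.14 V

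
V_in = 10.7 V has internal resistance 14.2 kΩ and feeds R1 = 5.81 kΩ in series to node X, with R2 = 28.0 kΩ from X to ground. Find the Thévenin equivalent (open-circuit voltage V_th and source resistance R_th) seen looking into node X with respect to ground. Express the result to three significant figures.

V_th ≈ 6.24 V, R_th ≈ 11.7 kΩ

R1' = 14.2 + 5.81 = 20.01 kΩ (source resistance + R1).
Open-circuit (no load on X): V_th = V_in · R2/(R1' + R2) = 10.7 × 28.0/(20.01 + 28.0) = 6.240 V.
Zeroing V_in shorts the top of R1' to ground, so R_th = R1' ‖ R2 = 11.67 kΩ.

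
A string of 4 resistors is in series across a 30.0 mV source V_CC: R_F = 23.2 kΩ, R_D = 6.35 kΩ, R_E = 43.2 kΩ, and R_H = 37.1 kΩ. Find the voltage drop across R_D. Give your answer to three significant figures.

V ≈ 1.73 mV

Series total: ΣR = 23.2 + 6.35 + 43.2 + 37.1 = 109.9 kΩ.
V = V_CC · R/ΣR = 30.0 × 0.05781 = 1.734 mV.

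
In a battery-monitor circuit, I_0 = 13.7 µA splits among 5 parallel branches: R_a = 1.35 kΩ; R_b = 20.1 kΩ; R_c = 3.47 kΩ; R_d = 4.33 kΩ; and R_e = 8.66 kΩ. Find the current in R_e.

Total conductance ΣG = 1/1.35 + 1/20.1 + 1/3.47 + 1/4.33 + 1/8.66 = 1.425 (units of 1/kΩ).
By the current-divider rule, I = I_0 · G_k/ΣG = 13.7 × 0.08103 = 1.110 µA.

I ≈ 1.11 µA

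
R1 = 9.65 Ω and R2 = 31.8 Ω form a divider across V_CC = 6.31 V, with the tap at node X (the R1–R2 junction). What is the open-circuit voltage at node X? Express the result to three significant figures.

V_th ≈ 4.84 V

Open-circuit (no load on X): V_th = V_CC · R2/(R1 + R2) = 6.31 × 31.8/(9.650 + 31.8) = 4.841 V.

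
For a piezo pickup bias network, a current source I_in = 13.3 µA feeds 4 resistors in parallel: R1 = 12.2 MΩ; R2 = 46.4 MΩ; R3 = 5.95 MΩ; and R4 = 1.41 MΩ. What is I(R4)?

ΣG = 1/12.2 + 1/46.4 + 1/5.95 + 1/1.41 = 0.9808.
Current divider: I(R4) = I_in · G_k/ΣG = 13.3 × (0.7092/0.9808) = 13.3 × 0.7231 = 9.617 µA.

I ≈ 9.62 µA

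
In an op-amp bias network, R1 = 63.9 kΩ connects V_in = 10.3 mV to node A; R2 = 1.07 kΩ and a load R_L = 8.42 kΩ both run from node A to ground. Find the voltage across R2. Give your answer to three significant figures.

V_out ≈ 0.151 mV

R2 ‖ R_L = (1.07 × 8.42)/(1.07 + 8.42) = 0.9494 kΩ.
Then V_out = V_in · R2'/(R1 + R2') = 10.3 × 0.9494/64.85 = 0.1508 mV.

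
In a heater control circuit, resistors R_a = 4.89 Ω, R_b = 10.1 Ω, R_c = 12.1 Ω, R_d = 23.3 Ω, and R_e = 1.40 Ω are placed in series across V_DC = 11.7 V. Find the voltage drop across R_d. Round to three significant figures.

Total series resistance ΣR = 4.89 + 10.1 + 12.1 + 23.3 + 1.40 = 51.79 Ω.
V = V_DC · R/ΣR = 11.7 × 0.4499 = 5.264 V.

V ≈ 5.26 V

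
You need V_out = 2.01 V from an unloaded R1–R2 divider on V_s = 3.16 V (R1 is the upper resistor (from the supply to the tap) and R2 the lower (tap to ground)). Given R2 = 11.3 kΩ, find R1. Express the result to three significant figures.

V_out/V_s = R2/(R1+R2) = 0.6361.
Rearranging, R1 = R2·(1−k)/k = 11.3 × 0.5721 = 6.465 kΩ.

R1 ≈ 6.47 kΩ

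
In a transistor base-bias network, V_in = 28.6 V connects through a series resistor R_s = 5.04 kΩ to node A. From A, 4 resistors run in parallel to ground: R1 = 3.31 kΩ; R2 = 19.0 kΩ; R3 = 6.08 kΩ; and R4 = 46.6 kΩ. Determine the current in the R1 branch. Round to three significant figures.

Parallel bank: R_p = 1/(1/3.31 + 1/19.0 + 1/6.08 + 1/46.6) = 1.850 kΩ.
V_A = 28.6 × 1.850/6.890 = 7.678 V.
I(R1) = V_A / R1 = 7.678/3.31 = 2.320 mA.

I ≈ 2.32 mA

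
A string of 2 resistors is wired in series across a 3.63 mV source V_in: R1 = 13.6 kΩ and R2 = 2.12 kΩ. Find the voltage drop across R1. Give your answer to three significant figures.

Series total: ΣR = 13.6 + 2.12 = 15.72 kΩ.
By the voltage-divider rule, V = 3.63 × 13.60/15.72 = 3.140 mV.

V ≈ 3.14 mV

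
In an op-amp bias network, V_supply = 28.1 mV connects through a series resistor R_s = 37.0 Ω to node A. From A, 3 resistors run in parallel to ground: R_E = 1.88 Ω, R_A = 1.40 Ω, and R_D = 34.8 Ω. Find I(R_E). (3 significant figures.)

Equivalent of the parallel group: R_p = 0.7844 Ω.
V_A = 28.1 × 0.7844/37.78 = 0.5833 mV.
Branch current I = V_A/R_E = 0.5833/1.88 = 0.3103 mA.

I ≈ 0.310 mA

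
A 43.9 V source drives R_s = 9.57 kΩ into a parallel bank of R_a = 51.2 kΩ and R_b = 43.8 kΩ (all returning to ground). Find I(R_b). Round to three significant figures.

Combine the parallel branches: R_p = (1/51.2 + 1/43.8)⁻¹ = 23.61 kΩ.
V_A by voltage divider: V_A = 43.9 × 23.61/(9.57 + 23.61) = 31.24 V.
Branch current I = V_A/R_b = 31.24/43.8 = 0.7132 mA.

I ≈ 0.713 mA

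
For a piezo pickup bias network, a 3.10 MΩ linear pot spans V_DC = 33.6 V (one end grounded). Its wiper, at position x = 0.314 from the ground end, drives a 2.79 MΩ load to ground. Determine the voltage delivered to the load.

The pot divides into 2.127 MΩ above the wiper and 0.9734 MΩ below.
R_L loads the lower segment: effective lower R = 0.7216 MΩ.
Loaded-divider output: V_out = 33.6 × 0.2534 = 8.513 V.

V_out ≈ 8.51 V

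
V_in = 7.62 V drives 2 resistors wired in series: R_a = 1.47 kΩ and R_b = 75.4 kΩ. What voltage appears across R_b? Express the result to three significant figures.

V ≈ 7.47 V

Series total: ΣR = 1.47 + 75.4 = 76.87 kΩ.
Voltage divider: V = V_in · (75.40 / 76.87) = 7.62 × 0.9809 = 7.474 V.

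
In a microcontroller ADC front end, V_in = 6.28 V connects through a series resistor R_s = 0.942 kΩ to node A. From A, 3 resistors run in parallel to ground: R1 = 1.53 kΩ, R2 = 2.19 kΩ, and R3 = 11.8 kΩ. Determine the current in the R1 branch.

I ≈ 1.93 mA

Combine the parallel branches: R_p = (1/1.53 + 1/2.19 + 1/11.8)⁻¹ = 0.8368 kΩ.
V_A by voltage divider: V_A = 6.28 × 0.8368/(0.942 + 0.8368) = 2.954 V.
I(R1) = V_A / R1 = 2.954/1.53 = 1.931 mA.
(Check via current divider: I_total = 3.530 mA; share G_k/ΣG = 0.5470 → same result.)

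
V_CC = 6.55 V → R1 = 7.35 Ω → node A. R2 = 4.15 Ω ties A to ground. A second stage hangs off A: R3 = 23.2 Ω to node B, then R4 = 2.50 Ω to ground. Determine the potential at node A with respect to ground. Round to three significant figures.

Looking into the second stage from A: R3 + R4 = 25.70 Ω appears in parallel with R2.
R2 ‖ (R3+R4) = 3.573 Ω.
First divider: V_A = V_CC · 3.573/(7.35 + 3.573) = 2.143 V.

V_A ≈ 2.14 V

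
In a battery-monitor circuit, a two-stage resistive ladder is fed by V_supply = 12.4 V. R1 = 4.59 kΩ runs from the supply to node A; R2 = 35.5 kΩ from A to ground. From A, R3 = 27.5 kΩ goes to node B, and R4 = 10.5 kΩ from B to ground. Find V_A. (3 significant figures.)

The second stage (R3 + R4 = 38.00 kΩ) loads node A in parallel with R2.
Effective lower resistance at A: R2 ‖ 38.00 = 18.35 kΩ.
First divider: V_A = V_supply · 18.35/(4.59 + 18.35) = 9.919 V.

V_A ≈ 9.92 V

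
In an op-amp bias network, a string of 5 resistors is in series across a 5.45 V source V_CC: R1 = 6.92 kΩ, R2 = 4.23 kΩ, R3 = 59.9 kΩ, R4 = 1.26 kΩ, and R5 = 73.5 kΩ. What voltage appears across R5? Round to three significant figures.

V ≈ 2.75 V

Series total: ΣR = 6.92 + 4.23 + 59.9 + 1.26 + 73.5 = 145.8 kΩ.
By the voltage-divider rule, V = 5.45 × 73.50/145.8 = 2.747 V.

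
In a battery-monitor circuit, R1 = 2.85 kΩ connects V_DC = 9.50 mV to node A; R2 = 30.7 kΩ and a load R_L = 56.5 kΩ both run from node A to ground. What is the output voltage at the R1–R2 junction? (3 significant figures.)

R2 ‖ R_L = (30.7 × 56.5)/(30.7 + 56.5) = 19.89 kΩ.
Then V_out = V_DC · R2'/(R1 + R2') = 9.50 × 19.89/22.74 = 8.309 mV.

V_out ≈ 8.31 mV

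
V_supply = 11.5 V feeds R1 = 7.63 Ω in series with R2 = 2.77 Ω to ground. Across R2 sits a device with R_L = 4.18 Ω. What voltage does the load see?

V_out ≈ 2.06 V

First combine the lower leg with the load: R2 ‖ R_L = 1.666 Ω.
Now apply the divider: V_out = 11.5 × 0.1792 = 2.061 V.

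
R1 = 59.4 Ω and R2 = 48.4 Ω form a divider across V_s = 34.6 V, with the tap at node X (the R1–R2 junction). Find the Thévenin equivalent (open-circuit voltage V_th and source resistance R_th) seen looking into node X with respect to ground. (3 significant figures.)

Open-circuit (no load on X): V_th = V_s · R2/(R1 + R2) = 34.6 × 48.4/(59.40 + 48.4) = 15.53 V.
Zeroing V_s shorts the top of R1 to ground, so R_th = R1 ‖ R2 = 26.67 Ω.

V_th ≈ 15.5 V, R_th ≈ 26.7 Ω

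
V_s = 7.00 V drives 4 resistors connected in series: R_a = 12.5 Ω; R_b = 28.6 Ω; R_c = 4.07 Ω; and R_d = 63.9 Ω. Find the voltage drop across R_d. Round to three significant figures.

V ≈ 4.10 V

ΣR = 12.5 + 28.6 + 4.07 + 63.9 = 109.1 Ω.
By the voltage-divider rule, V = 7.00 × 63.90/109.1 = 4.101 V.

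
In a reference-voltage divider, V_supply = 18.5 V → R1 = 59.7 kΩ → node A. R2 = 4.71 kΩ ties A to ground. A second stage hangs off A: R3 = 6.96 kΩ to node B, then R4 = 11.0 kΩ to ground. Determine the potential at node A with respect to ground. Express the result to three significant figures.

Looking into the second stage from A: R3 + R4 = 17.96 kΩ appears in parallel with R2.
R2 ‖ (R3+R4) = 3.731 kΩ.
So V_A = 18.5 × 0.05883 = 1.088 V.

V_A ≈ 1.09 V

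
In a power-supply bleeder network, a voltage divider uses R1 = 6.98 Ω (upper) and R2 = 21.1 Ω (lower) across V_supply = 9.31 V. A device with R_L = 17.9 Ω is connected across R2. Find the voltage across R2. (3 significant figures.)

The load sits in parallel with R2, giving an effective lower resistance R2' = R2·R_L/(R2+R_L) = 9.684 Ω.
Then V_out = V_supply · R2'/(R1 + R2') = 9.31 × 9.684/16.66 = 5.410 V.

V_out ≈ 5.41 V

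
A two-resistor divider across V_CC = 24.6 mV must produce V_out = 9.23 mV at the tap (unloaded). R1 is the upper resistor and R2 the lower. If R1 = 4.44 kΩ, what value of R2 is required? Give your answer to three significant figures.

R2 ≈ 2.67 kΩ

Required fraction k = V_out/V_CC = 0.3752.
Rearranging, R2 = R1·k/(1−k) = 4.44 × 0.6005 = 2.666 kΩ.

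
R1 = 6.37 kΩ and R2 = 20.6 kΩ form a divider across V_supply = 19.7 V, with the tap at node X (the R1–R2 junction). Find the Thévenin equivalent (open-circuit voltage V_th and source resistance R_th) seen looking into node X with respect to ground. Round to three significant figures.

V_th ≈ 15.0 V, R_th ≈ 4.87 kΩ

Open-circuit (no load on X): V_th = V_supply · R2/(R1 + R2) = 19.7 × 20.6/(6.370 + 20.6) = 15.05 V.
Zeroing V_supply shorts the top of R1 to ground, so R_th = R1 ‖ R2 = 4.865 kΩ.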